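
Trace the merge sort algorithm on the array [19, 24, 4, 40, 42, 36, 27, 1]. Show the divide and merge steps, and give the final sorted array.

Merge sort trace:

Split: [19, 24, 4, 40, 42, 36, 27, 1] -> [19, 24, 4, 40] and [42, 36, 27, 1]
  Split: [19, 24, 4, 40] -> [19, 24] and [4, 40]
    Split: [19, 24] -> [19] and [24]
    Merge: [19] + [24] -> [19, 24]
    Split: [4, 40] -> [4] and [40]
    Merge: [4] + [40] -> [4, 40]
  Merge: [19, 24] + [4, 40] -> [4, 19, 24, 40]
  Split: [42, 36, 27, 1] -> [42, 36] and [27, 1]
    Split: [42, 36] -> [42] and [36]
    Merge: [42] + [36] -> [36, 42]
    Split: [27, 1] -> [27] and [1]
    Merge: [27] + [1] -> [1, 27]
  Merge: [36, 42] + [1, 27] -> [1, 27, 36, 42]
Merge: [4, 19, 24, 40] + [1, 27, 36, 42] -> [1, 4, 19, 24, 27, 36, 40, 42]

Final sorted array: [1, 4, 19, 24, 27, 36, 40, 42]

The merge sort proceeds by recursively splitting the array and merging sorted halves.
After all merges, the sorted array is [1, 4, 19, 24, 27, 36, 40, 42].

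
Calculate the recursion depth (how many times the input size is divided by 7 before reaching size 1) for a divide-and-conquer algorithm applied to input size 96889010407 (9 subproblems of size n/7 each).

For divide and conquer with division factor 7:

Problem sizes at each level:
Level 0: 96889010407
Level 1: 13841287201
Level 2: 1977326743
Level 3: 282475249
Level 4: 40353607
Level 5: 5764801
Level 6: 823543
Level 7: 117649
Level 8: 16807
Level 9: 2401
Level 10: 343
Level 11: 49
Level 12: 7
Level 13: 1

The root is level 0 and the size-1 base case is level 13 (the tree spans levels 0 through 13, i.e. 14 levels counting the root), so the depth is the number of divisions: log_7(96889010407) = 13

The recursion tree depth is log_7(96889010407) = 13. At each level, the problem size is divided by 7, so it takes 13 divisions to reduce to a base case of size 1. The algorithm makes 9 recursive calls at each level.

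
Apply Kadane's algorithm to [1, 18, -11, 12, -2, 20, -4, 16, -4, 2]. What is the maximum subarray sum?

Using Kadane's algorithm on [1, 18, -11, 12, -2, 20, -4, 16, -4, 2]:

Scanning through the array:
Position 1 (value 18): max_ending_here = 19, max_so_far = 19
Position 2 (value -11): max_ending_here = 8, max_so_far = 19
Position 3 (value 12): max_ending_here = 20, max_so_far = 20
Position 4 (value -2): max_ending_here = 18, max_so_far = 20
Position 5 (value 20): max_ending_here = 38, max_so_far = 38
Position 6 (value -4): max_ending_here = 34, max_so_far = 38
Position 7 (value 16): max_ending_here = 50, max_so_far = 50
Position 8 (value -4): max_ending_here = 46, max_so_far = 50
Position 9 (value 2): max_ending_here = 48, max_so_far = 50

Maximum subarray: [1, 18, -11, 12, -2, 20, -4, 16]
Maximum sum: 50

The maximum subarray is [1, 18, -11, 12, -2, 20, -4, 16] with sum 50. This subarray runs from index 0 to index 7.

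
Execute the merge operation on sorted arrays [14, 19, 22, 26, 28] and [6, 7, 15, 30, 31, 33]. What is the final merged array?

Merging process:

Compare 14 vs 6: take 6 from right. Merged: [6]
Compare 14 vs 7: take 7 from right. Merged: [6, 7]
Compare 14 vs 15: take 14 from left. Merged: [6, 7, 14]
Compare 19 vs 15: take 15 from right. Merged: [6, 7, 14, 15]
Compare 19 vs 30: take 19 from left. Merged: [6, 7, 14, 15, 19]
Compare 22 vs 30: take 22 from left. Merged: [6, 7, 14, 15, 19, 22]
Compare 26 vs 30: take 26 from left. Merged: [6, 7, 14, 15, 19, 22, 26]
Compare 28 vs 30: take 28 from left. Merged: [6, 7, 14, 15, 19, 22, 26, 28]
Append remaining from right: [30, 31, 33]. Merged: [6, 7, 14, 15, 19, 22, 26, 28, 30, 31, 33]

Final merged array: [6, 7, 14, 15, 19, 22, 26, 28, 30, 31, 33]
Total comparisons: 8

The merged array is [6, 7, 14, 15, 19, 22, 26, 28, 30, 31, 33], requiring 8 comparisons. The merge step runs in O(n) time where n is the total number of elements.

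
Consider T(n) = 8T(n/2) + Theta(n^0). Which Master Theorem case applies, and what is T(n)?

Master Theorem for T(n) = 8T(n/2) + O(n^0):

a = 8, b = 2, c = 0
log_b(a) = log_2(8) = 3.0000

Case 1: c = 0 < log_2(8) = 3.0000
T(n) = O(n^(log_2 8)) = O(n^3)

For T(n) = 8T(n/2) + O(n^0): log_2(8) = 3.0000. This is Case 1 of the Master Theorem (c < log_b(a), work dominated by leaves), giving O(n^3).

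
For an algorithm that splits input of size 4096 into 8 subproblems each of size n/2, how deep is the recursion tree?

For divide and conquer with division factor 2:

Problem sizes at each level:
Level 0: 4096
Level 1: 2048
Level 2: 1024
Level 3: 512
Level 4: 256
Level 5: 128
Level 6: 64
Level 7: 32
Level 8: 16
Level 9: 8
Level 10: 4
Level 11: 2
Level 12: 1

The root is level 0 and the size-1 base case is level 12 (the tree spans levels 0 through 12, i.e. 13 levels counting the root), so the depth is the number of divisions: log_2(4096) = 12

The recursion tree depth is log_2(4096) = 12. At each level, the problem size is divided by 2, so it takes 12 divisions to reduce to a base case of size 1. The algorithm makes 8 recursive calls at each level.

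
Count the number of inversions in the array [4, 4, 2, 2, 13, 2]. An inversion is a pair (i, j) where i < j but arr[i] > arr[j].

Finding inversions in [4, 4, 2, 2, 13, 2]:

(0, 2): arr[0]=4 > arr[2]=2
(0, 3): arr[0]=4 > arr[3]=2
(0, 5): arr[0]=4 > arr[5]=2
(1, 2): arr[1]=4 > arr[2]=2
(1, 3): arr[1]=4 > arr[3]=2
(1, 5): arr[1]=4 > arr[5]=2
(4, 5): arr[4]=13 > arr[5]=2

Total inversions: 7

The array has 7 inversion(s): (0,2), (0,3), (0,5), (1,2), (1,3), (1,5), (4,5). Each pair (i,j) satisfies i < j and arr[i] > arr[j].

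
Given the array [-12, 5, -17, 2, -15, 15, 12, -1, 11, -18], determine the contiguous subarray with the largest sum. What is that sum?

Using Kadane's algorithm on [-12, 5, -17, 2, -15, 15, 12, -1, 11, -18]:

Scanning through the array:
Position 1 (value 5): max_ending_here = 5, max_so_far = 5
Position 2 (value -17): max_ending_here = -12, max_so_far = 5
Position 3 (value 2): max_ending_here = 2, max_so_far = 5
Position 4 (value -15): max_ending_here = -13, max_so_far = 5
Position 5 (value 15): max_ending_here = 15, max_so_far = 15
Position 6 (value 12): max_ending_here = 27, max_so_far = 27
Position 7 (value -1): max_ending_here = 26, max_so_far = 27
Position 8 (value 11): max_ending_here = 37, max_so_far = 37
Position 9 (value -18): max_ending_here = 19, max_so_far = 37

Maximum subarray: [15, 12, -1, 11]
Maximum sum: 37

The maximum subarray is [15, 12, -1, 11] with sum 37. This subarray runs from index 5 to index 8.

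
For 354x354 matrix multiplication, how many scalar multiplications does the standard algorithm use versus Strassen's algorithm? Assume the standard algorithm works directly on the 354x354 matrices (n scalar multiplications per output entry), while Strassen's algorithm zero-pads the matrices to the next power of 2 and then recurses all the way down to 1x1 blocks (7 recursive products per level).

Matrix multiplication for 354x354 matrices:

Strassen's algorithm requires power-of-2 dimensions. Pad 354x354 to 512x512 (next power of 2).

Standard algorithm: 354^3 = 44361864 multiplications
Strassen's algorithm: 7^(log2(512)) = 7^9 = 40353607 multiplications
Savings: 44361864 - 40353607 = 4008257 multiplications

Standard: 44361864 multiplications (354^3). Strassen: 40353607 multiplications (7^9, after padding to 512x512). Strassen reduces 8 recursive multiplications to 7 at each level.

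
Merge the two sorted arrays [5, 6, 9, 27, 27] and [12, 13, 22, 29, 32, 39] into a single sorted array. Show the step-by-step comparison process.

Merging process:

Compare 5 vs 12: take 5 from left. Merged: [5]
Compare 6 vs 12: take 6 from left. Merged: [5, 6]
Compare 9 vs 12: take 9 from left. Merged: [5, 6, 9]
Compare 27 vs 12: take 12 from right. Merged: [5, 6, 9, 12]
Compare 27 vs 13: take 13 from right. Merged: [5, 6, 9, 12, 13]
Compare 27 vs 22: take 22 from right. Merged: [5, 6, 9, 12, 13, 22]
Compare 27 vs 29: take 27 from left. Merged: [5, 6, 9, 12, 13, 22, 27]
Compare 27 vs 29: take 27 from left. Merged: [5, 6, 9, 12, 13, 22, 27, 27]
Append remaining from right: [29, 32, 39]. Merged: [5, 6, 9, 12, 13, 22, 27, 27, 29, 32, 39]

Final merged array: [5, 6, 9, 12, 13, 22, 27, 27, 29, 32, 39]
Total comparisons: 8

The merged array is [5, 6, 9, 12, 13, 22, 27, 27, 29, 32, 39], requiring 8 comparisons. The merge step runs in O(n) time where n is the total number of elements.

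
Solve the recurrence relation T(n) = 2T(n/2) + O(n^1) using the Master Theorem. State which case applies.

Master Theorem for T(n) = 2T(n/2) + O(n^1):

a = 2, b = 2, c = 1
log_b(a) = log_2(2) = 1.0000

Case 2: c = 1 = log_2(2) = 1.0000
T(n) = O(n^1 log n) = O(n log n)

For T(n) = 2T(n/2) + O(n^1): log_2(2) = 1.0000. This is Case 2 of the Master Theorem (c = log_b(a), equal work at all levels), giving O(n log n).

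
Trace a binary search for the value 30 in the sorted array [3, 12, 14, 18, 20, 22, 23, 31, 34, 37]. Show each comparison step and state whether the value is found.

Binary search for 30 in [3, 12, 14, 18, 20, 22, 23, 31, 34, 37]:

lo=0, hi=9, mid=4, arr[mid]=20 -> 20 < 30, search right half
lo=5, hi=9, mid=7, arr[mid]=31 -> 31 > 30, search left half
lo=5, hi=6, mid=5, arr[mid]=22 -> 22 < 30, search right half
lo=6, hi=6, mid=6, arr[mid]=23 -> 23 < 30, search right half
lo=7 > hi=6, target 30 not found

Binary search determines that 30 is not in the array after 4 comparisons. The search space was exhausted without finding the target.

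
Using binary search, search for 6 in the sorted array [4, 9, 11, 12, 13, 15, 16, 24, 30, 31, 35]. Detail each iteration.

Binary search for 6 in [4, 9, 11, 12, 13, 15, 16, 24, 30, 31, 35]:

lo=0, hi=10, mid=5, arr[mid]=15 -> 15 > 6, search left half
lo=0, hi=4, mid=2, arr[mid]=11 -> 11 > 6, search left half
lo=0, hi=1, mid=0, arr[mid]=4 -> 4 < 6, search right half
lo=1, hi=1, mid=1, arr[mid]=9 -> 9 > 6, search left half
lo=1 > hi=0, target 6 not found

Binary search determines that 6 is not in the array after 4 comparisons. The search space was exhausted without finding the target.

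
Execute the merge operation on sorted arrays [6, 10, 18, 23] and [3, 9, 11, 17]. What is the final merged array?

Merging process:

Compare 6 vs 3: take 3 from right. Merged: [3]
Compare 6 vs 9: take 6 from left. Merged: [3, 6]
Compare 10 vs 9: take 9 from right. Merged: [3, 6, 9]
Compare 10 vs 11: take 10 from left. Merged: [3, 6, 9, 10]
Compare 18 vs 11: take 11 from right. Merged: [3, 6, 9, 10, 11]
Compare 18 vs 17: take 17 from right. Merged: [3, 6, 9, 10, 11, 17]
Append remaining from left: [18, 23]. Merged: [3, 6, 9, 10, 11, 17, 18, 23]

Final merged array: [3, 6, 9, 10, 11, 17, 18, 23]
Total comparisons: 6

The merged array is [3, 6, 9, 10, 11, 17, 18, 23], requiring 6 comparisons. The merge step runs in O(n) time where n is the total number of elements.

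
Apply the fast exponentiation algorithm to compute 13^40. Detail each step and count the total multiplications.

Computing 13^40 by squaring (build up from 13^1; each line after the first costs one multiplication):

13^1 = 13
13^2 = (13^1)^2 = 13^2 = 169
13^4 = (13^2)^2 = 169^2 = 28561
13^5 = 13 * 13^4 = 13 * 28561 = 371293
13^10 = (13^5)^2 = 371293^2 = 137858491849
13^20 = (13^10)^2 = 137858491849^2 = 19004963774880799438801
13^40 = (13^20)^2 = 19004963774880799438801^2 = 361188648084531445929920877641340156544317601

Result: 361188648084531445929920877641340156544317601
Multiplications needed: 6 (6 lines after 13^1)

13^40 = 361188648084531445929920877641340156544317601. Using exponentiation by squaring, this requires 6 multiplications. The key idea: if the exponent is even, square the half-power; if odd, multiply by the base once.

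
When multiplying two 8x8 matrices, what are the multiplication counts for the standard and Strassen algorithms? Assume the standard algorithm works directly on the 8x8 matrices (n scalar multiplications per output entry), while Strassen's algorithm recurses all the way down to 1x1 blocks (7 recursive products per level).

Matrix multiplication for 8x8 matrices:

Standard algorithm: 8^3 = 512 multiplications
Strassen's algorithm: 7^(log2(8)) = 7^3 = 343 multiplications
Savings: 512 - 343 = 169 multiplications

Standard: 512 multiplications (8^3). Strassen: 343 multiplications (7^3). Strassen reduces 8 recursive multiplications to 7 at each level.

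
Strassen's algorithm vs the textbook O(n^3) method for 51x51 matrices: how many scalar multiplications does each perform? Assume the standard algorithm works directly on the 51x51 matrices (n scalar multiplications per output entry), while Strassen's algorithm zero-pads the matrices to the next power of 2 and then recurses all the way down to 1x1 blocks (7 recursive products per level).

Matrix multiplication for 51x51 matrices:

Strassen's algorithm requires power-of-2 dimensions. Pad 51x51 to 64x64 (next power of 2).

Standard algorithm: 51^3 = 132651 multiplications
Strassen's algorithm: 7^(log2(64)) = 7^6 = 117649 multiplications
Savings: 132651 - 117649 = 15002 multiplications

Standard: 132651 multiplications (51^3). Strassen: 117649 multiplications (7^6, after padding to 64x64). Strassen reduces 8 recursive multiplications to 7 at each level.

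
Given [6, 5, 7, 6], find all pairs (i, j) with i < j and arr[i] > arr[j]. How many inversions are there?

Finding inversions in [6, 5, 7, 6]:

(0, 1): arr[0]=6 > arr[1]=5
(2, 3): arr[2]=7 > arr[3]=6

Total inversions: 2

The array has 2 inversion(s): (0,1), (2,3). Each pair (i,j) satisfies i < j and arr[i] > arr[j].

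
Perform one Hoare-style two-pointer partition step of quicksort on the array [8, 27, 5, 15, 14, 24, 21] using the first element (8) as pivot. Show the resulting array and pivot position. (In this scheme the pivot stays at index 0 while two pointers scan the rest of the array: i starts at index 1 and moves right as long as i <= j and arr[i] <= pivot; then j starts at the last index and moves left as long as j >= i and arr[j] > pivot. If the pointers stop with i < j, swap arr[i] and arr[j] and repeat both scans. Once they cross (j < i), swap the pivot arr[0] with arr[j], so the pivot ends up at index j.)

Hoare-style two-pointer partition with pivot = 8:

Initial array: [8, 27, 5, 15, 14, 24, 21]

Pointers start at i = 1, j = 6.
i stops at index 1 (arr[1]=27 > 8), j stops at index 2 (arr[2]=5 <= 8): swap arr[1] and arr[2], array becomes [8, 5, 27, 15, 14, 24, 21]
i ends at 2, j ends at 1: the pointers have crossed (j < i), so scanning stops.

Swap pivot arr[0] with arr[1] to place pivot at position 1: [5, 8, 27, 15, 14, 24, 21]
Pivot position: 1

After partitioning with pivot 8, the array becomes [5, 8, 27, 15, 14, 24, 21]. The pivot is placed at index 1. All elements to the left of the pivot are <= 8, and all elements to the right are > 8.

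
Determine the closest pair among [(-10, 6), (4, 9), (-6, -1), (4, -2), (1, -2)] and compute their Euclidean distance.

Computing all pairwise distances among 5 points:

d((-10, 6), (4, 9)) = 14.3178
d((-10, 6), (-6, -1)) = 8.0623
d((-10, 6), (4, -2)) = 16.1245
d((-10, 6), (1, -2)) = 13.6015
d((4, 9), (-6, -1)) = 14.1421
d((4, 9), (4, -2)) = 11.0
d((4, 9), (1, -2)) = 11.4018
d((-6, -1), (4, -2)) = 10.0499
d((-6, -1), (1, -2)) = 7.0711
d((4, -2), (1, -2)) = 3.0 <-- minimum

Closest pair: (4, -2) and (1, -2) with distance 3.0

The closest pair is (4, -2) and (1, -2) with Euclidean distance 3.0. For 5 points, brute-force pairwise comparison is shown above. For large n, the divide-and-conquer algorithm (sort by x, recurse on halves, check the dividing strip) achieves O(n log n).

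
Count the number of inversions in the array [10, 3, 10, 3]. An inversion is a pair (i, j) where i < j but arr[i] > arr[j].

Finding inversions in [10, 3, 10, 3]:

(0, 1): arr[0]=10 > arr[1]=3
(0, 3): arr[0]=10 > arr[3]=3
(2, 3): arr[2]=10 > arr[3]=3

Total inversions: 3

The array has 3 inversion(s): (0,1), (0,3), (2,3). Each pair (i,j) satisfies i < j and arr[i] > arr[j].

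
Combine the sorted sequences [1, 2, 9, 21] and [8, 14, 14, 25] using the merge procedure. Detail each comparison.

Merging process:

Compare 1 vs 8: take 1 from left. Merged: [1]
Compare 2 vs 8: take 2 from left. Merged: [1, 2]
Compare 9 vs 8: take 8 from right. Merged: [1, 2, 8]
Compare 9 vs 14: take 9 from left. Merged: [1, 2, 8, 9]
Compare 21 vs 14: take 14 from right. Merged: [1, 2, 8, 9, 14]
Compare 21 vs 14: take 14 from right. Merged: [1, 2, 8, 9, 14, 14]
Compare 21 vs 25: take 21 from left. Merged: [1, 2, 8, 9, 14, 14, 21]
Append remaining from right: [25]. Merged: [1, 2, 8, 9, 14, 14, 21, 25]

Final merged array: [1, 2, 8, 9, 14, 14, 21, 25]
Total comparisons: 7

The merged array is [1, 2, 8, 9, 14, 14, 21, 25], requiring 7 comparisons. The merge step runs in O(n) time where n is the total number of elements.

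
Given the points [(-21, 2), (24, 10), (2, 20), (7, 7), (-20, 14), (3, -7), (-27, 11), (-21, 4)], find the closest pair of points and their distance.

Computing all pairwise distances among 8 points:

d((-21, 2), (24, 10)) = 45.7056
d((-21, 2), (2, 20)) = 29.2062
d((-21, 2), (7, 7)) = 28.4429
d((-21, 2), (-20, 14)) = 12.0416
d((-21, 2), (3, -7)) = 25.632
d((-21, 2), (-27, 11)) = 10.8167
d((-21, 2), (-21, 4)) = 2.0 <-- minimum
d((24, 10), (2, 20)) = 24.1661
d((24, 10), (7, 7)) = 17.2627
d((24, 10), (-20, 14)) = 44.1814
d((24, 10), (3, -7)) = 27.0185
d((24, 10), (-27, 11)) = 51.0098
d((24, 10), (-21, 4)) = 45.3982
d((2, 20), (7, 7)) = 13.9284
d((2, 20), (-20, 14)) = 22.8035
d((2, 20), (3, -7)) = 27.0185
d((2, 20), (-27, 11)) = 30.3645
d((2, 20), (-21, 4)) = 28.0179
d((7, 7), (-20, 14)) = 27.8927
d((7, 7), (3, -7)) = 14.5602
d((7, 7), (-27, 11)) = 34.2345
d((7, 7), (-21, 4)) = 28.1603
d((-20, 14), (3, -7)) = 31.1448
d((-20, 14), (-27, 11)) = 7.6158
d((-20, 14), (-21, 4)) = 10.0499
d((3, -7), (-27, 11)) = 34.9857
d((3, -7), (-21, 4)) = 26.4008
d((-27, 11), (-21, 4)) = 9.2195

Closest pair: (-21, 2) and (-21, 4) with distance 2.0

The closest pair is (-21, 2) and (-21, 4) with Euclidean distance 2.0. For 8 points, brute-force pairwise comparison is shown above. For large n, the divide-and-conquer algorithm (sort by x, recurse on halves, check the dividing strip) achieves O(n log n).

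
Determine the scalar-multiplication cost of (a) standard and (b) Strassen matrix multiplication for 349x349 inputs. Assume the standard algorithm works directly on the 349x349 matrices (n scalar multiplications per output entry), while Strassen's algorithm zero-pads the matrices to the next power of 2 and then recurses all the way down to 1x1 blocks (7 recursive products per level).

Matrix multiplication for 349x349 matrices:

Strassen's algorithm requires power-of-2 dimensions. Pad 349x349 to 512x512 (next power of 2).

Standard algorithm: 349^3 = 42508549 multiplications
Strassen's algorithm: 7^(log2(512)) = 7^9 = 40353607 multiplications
Savings: 42508549 - 40353607 = 2154942 multiplications

Standard: 42508549 multiplications (349^3). Strassen: 40353607 multiplications (7^9, after padding to 512x512). Strassen reduces 8 recursive multiplications to 7 at each level.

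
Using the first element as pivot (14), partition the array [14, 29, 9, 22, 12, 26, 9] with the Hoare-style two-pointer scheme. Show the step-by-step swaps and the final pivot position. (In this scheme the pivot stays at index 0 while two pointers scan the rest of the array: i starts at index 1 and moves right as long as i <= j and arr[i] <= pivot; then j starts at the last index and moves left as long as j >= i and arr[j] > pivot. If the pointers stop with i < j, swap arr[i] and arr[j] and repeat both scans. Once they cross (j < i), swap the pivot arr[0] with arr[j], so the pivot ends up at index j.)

Hoare-style two-pointer partition with pivot = 14:

Initial array: [14, 29, 9, 22, 12, 26, 9]

Pointers start at i = 1, j = 6.
i stops at index 1 (arr[1]=29 > 14), j stops at index 6 (arr[6]=9 <= 14): swap arr[1] and arr[6], array becomes [14, 9, 9, 22, 12, 26, 29]
i stops at index 3 (arr[3]=22 > 14), j stops at index 4 (arr[4]=12 <= 14): swap arr[3] and arr[4], array becomes [14, 9, 9, 12, 22, 26, 29]
i ends at 4, j ends at 3: the pointers have crossed (j < i), so scanning stops.

Swap pivot arr[0] with arr[3] to place pivot at position 3: [12, 9, 9, 14, 22, 26, 29]
Pivot position: 3

After partitioning with pivot 14, the array becomes [12, 9, 9, 14, 22, 26, 29]. The pivot is placed at index 3. All elements to the left of the pivot are <= 14, and all elements to the right are > 14.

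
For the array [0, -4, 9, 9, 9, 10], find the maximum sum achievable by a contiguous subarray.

Using Kadane's algorithm on [0, -4, 9, 9, 9, 10]:

Scanning through the array:
Position 1 (value -4): max_ending_here = -4, max_so_far = 0
Position 2 (value 9): max_ending_here = 9, max_so_far = 9
Position 3 (value 9): max_ending_here = 18, max_so_far = 18
Position 4 (value 9): max_ending_here = 27, max_so_far = 27
Position 5 (value 10): max_ending_here = 37, max_so_far = 37

Maximum subarray: [9, 9, 9, 10]
Maximum sum: 37

The maximum subarray is [9, 9, 9, 10] with sum 37. This subarray runs from index 2 to index 5.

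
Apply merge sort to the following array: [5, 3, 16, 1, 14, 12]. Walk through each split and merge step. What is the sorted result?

Merge sort trace:

Split: [5, 3, 16, 1, 14, 12] -> [5, 3, 16] and [1, 14, 12]
  Split: [5, 3, 16] -> [5] and [3, 16]
    Split: [3, 16] -> [3] and [16]
    Merge: [3] + [16] -> [3, 16]
  Merge: [5] + [3, 16] -> [3, 5, 16]
  Split: [1, 14, 12] -> [1] and [14, 12]
    Split: [14, 12] -> [14] and [12]
    Merge: [14] + [12] -> [12, 14]
  Merge: [1] + [12, 14] -> [1, 12, 14]
Merge: [3, 5, 16] + [1, 12, 14] -> [1, 3, 5, 12, 14, 16]

Final sorted array: [1, 3, 5, 12, 14, 16]

The merge sort proceeds by recursively splitting the array and merging sorted halves.
After all merges, the sorted array is [1, 3, 5, 12, 14, 16].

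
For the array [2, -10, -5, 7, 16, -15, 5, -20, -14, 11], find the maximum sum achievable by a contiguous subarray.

Using Kadane's algorithm on [2, -10, -5, 7, 16, -15, 5, -20, -14, 11]:

Scanning through the array:
Position 1 (value -10): max_ending_here = -8, max_so_far = 2
Position 2 (value -5): max_ending_here = -5, max_so_far = 2
Position 3 (value 7): max_ending_here = 7, max_so_far = 7
Position 4 (value 16): max_ending_here = 23, max_so_far = 23
Position 5 (value -15): max_ending_here = 8, max_so_far = 23
Position 6 (value 5): max_ending_here = 13, max_so_far = 23
Position 7 (value -20): max_ending_here = -7, max_so_far = 23
Position 8 (value -14): max_ending_here = -14, max_so_far = 23
Position 9 (value 11): max_ending_here = 11, max_so_far = 23

Maximum subarray: [7, 16]
Maximum sum: 23

The maximum subarray is [7, 16] with sum 23. This subarray runs from index 3 to index 4.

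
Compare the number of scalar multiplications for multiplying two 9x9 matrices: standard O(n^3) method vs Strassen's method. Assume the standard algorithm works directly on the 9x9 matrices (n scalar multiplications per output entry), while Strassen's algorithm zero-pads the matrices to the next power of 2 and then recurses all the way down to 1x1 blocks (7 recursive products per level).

Matrix multiplication for 9x9 matrices:

Strassen's algorithm requires power-of-2 dimensions. Pad 9x9 to 16x16 (next power of 2).

Standard algorithm: 9^3 = 729 multiplications
Strassen's algorithm: 7^(log2(16)) = 7^4 = 2401 multiplications
Difference: 729 - 2401 = -1672 (Strassen uses MORE here due to padding overhead — for small or just-over-power-of-2 n, padding can outweigh the per-level savings)

Standard: 729 multiplications (9^3). Strassen: 2401 multiplications (7^4, after padding to 16x16). Strassen reduces 8 recursive multiplications to 7 at each level.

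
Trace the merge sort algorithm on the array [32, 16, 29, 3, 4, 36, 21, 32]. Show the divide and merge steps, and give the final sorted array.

Merge sort trace:

Split: [32, 16, 29, 3, 4, 36, 21, 32] -> [32, 16, 29, 3] and [4, 36, 21, 32]
  Split: [32, 16, 29, 3] -> [32, 16] and [29, 3]
    Split: [32, 16] -> [32] and [16]
    Merge: [32] + [16] -> [16, 32]
    Split: [29, 3] -> [29] and [3]
    Merge: [29] + [3] -> [3, 29]
  Merge: [16, 32] + [3, 29] -> [3, 16, 29, 32]
  Split: [4, 36, 21, 32] -> [4, 36] and [21, 32]
    Split: [4, 36] -> [4] and [36]
    Merge: [4] + [36] -> [4, 36]
    Split: [21, 32] -> [21] and [32]
    Merge: [21] + [32] -> [21, 32]
  Merge: [4, 36] + [21, 32] -> [4, 21, 32, 36]
Merge: [3, 16, 29, 32] + [4, 21, 32, 36] -> [3, 4, 16, 21, 29, 32, 32, 36]

Final sorted array: [3, 4, 16, 21, 29, 32, 32, 36]

The merge sort proceeds by recursively splitting the array and merging sorted halves.
After all merges, the sorted array is [3, 4, 16, 21, 29, 32, 32, 36].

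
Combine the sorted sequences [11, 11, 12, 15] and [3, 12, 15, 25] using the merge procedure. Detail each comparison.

Merging process:

Compare 11 vs 3: take 3 from right. Merged: [3]
Compare 11 vs 12: take 11 from left. Merged: [3, 11]
Compare 11 vs 12: take 11 from left. Merged: [3, 11, 11]
Compare 12 vs 12: take 12 from left. Merged: [3, 11, 11, 12]
Compare 15 vs 12: take 12 from right. Merged: [3, 11, 11, 12, 12]
Compare 15 vs 15: take 15 from left. Merged: [3, 11, 11, 12, 12, 15]
Append remaining from right: [15, 25]. Merged: [3, 11, 11, 12, 12, 15, 15, 25]

Final merged array: [3, 11, 11, 12, 12, 15, 15, 25]
Total comparisons: 6

The merged array is [3, 11, 11, 12, 12, 15, 15, 25], requiring 6 comparisons. The merge step runs in O(n) time where n is the total number of elements.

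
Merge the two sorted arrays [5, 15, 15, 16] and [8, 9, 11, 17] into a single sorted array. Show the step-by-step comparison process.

Merging process:

Compare 5 vs 8: take 5 from left. Merged: [5]
Compare 15 vs 8: take 8 from right. Merged: [5, 8]
Compare 15 vs 9: take 9 from right. Merged: [5, 8, 9]
Compare 15 vs 11: take 11 from right. Merged: [5, 8, 9, 11]
Compare 15 vs 17: take 15 from left. Merged: [5, 8, 9, 11, 15]
Compare 15 vs 17: take 15 from left. Merged: [5, 8, 9, 11, 15, 15]
Compare 16 vs 17: take 16 from left. Merged: [5, 8, 9, 11, 15, 15, 16]
Append remaining from right: [17]. Merged: [5, 8, 9, 11, 15, 15, 16, 17]

Final merged array: [5, 8, 9, 11, 15, 15, 16, 17]
Total comparisons: 7

The merged array is [5, 8, 9, 11, 15, 15, 16, 17], requiring 7 comparisons. The merge step runs in O(n) time where n is the total number of elements.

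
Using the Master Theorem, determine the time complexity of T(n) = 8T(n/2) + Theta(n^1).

Master Theorem for T(n) = 8T(n/2) + O(n^1):

a = 8, b = 2, c = 1
log_b(a) = log_2(8) = 3.0000

Case 1: c = 1 < log_2(8) = 3.0000
T(n) = O(n^(log_2 8)) = O(n^3)

For T(n) = 8T(n/2) + O(n^1): log_2(8) = 3.0000. This is Case 1 of the Master Theorem (c < log_b(a), work dominated by leaves), giving O(n^3).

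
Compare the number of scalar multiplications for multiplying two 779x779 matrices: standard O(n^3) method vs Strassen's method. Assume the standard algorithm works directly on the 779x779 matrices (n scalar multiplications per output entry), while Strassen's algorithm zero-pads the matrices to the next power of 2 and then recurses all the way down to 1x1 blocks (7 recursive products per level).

Matrix multiplication for 779x779 matrices:

Strassen's algorithm requires power-of-2 dimensions. Pad 779x779 to 1024x1024 (next power of 2).

Standard algorithm: 779^3 = 472729139 multiplications
Strassen's algorithm: 7^(log2(1024)) = 7^10 = 282475249 multiplications
Savings: 472729139 - 282475249 = 190253890 multiplications

Standard: 472729139 multiplications (779^3). Strassen: 282475249 multiplications (7^10, after padding to 1024x1024). Strassen reduces 8 recursive multiplications to 7 at each level.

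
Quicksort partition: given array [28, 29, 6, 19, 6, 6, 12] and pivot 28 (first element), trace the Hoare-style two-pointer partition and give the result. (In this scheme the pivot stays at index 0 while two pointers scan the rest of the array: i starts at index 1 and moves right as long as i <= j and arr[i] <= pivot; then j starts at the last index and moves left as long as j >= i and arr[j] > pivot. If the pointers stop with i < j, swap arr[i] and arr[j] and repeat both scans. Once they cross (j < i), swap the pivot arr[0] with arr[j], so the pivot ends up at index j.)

Hoare-style two-pointer partition with pivot = 28:

Initial array: [28, 29, 6, 19, 6, 6, 12]

Pointers start at i = 1, j = 6.
i stops at index 1 (arr[1]=29 > 28), j stops at index 6 (arr[6]=12 <= 28): swap arr[1] and arr[6], array becomes [28, 12, 6, 19, 6, 6, 29]
i ends at 6, j ends at 5: the pointers have crossed (j < i), so scanning stops.

Swap pivot arr[0] with arr[5] to place pivot at position 5: [6, 12, 6, 19, 6, 28, 29]
Pivot position: 5

After partitioning with pivot 28, the array becomes [6, 12, 6, 19, 6, 28, 29]. The pivot is placed at index 5. All elements to the left of the pivot are <= 28, and all elements to the right are > 28.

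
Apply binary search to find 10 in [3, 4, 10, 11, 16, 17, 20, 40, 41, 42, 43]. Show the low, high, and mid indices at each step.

Binary search for 10 in [3, 4, 10, 11, 16, 17, 20, 40, 41, 42, 43]:

lo=0, hi=10, mid=5, arr[mid]=17 -> 17 > 10, search left half
lo=0, hi=4, mid=2, arr[mid]=10 -> Found target at index 2!

Binary search finds 10 at index 2 after 2 comparisons. The search repeatedly halves the search space by comparing with the middle element.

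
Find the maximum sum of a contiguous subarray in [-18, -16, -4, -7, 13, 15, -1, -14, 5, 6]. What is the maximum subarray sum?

Using Kadane's algorithm on [-18, -16, -4, -7, 13, 15, -1, -14, 5, 6]:

Scanning through the array:
Position 1 (value -16): max_ending_here = -16, max_so_far = -16
Position 2 (value -4): max_ending_here = -4, max_so_far = -4
Position 3 (value -7): max_ending_here = -7, max_so_far = -4
Position 4 (value 13): max_ending_here = 13, max_so_far = 13
Position 5 (value 15): max_ending_here = 28, max_so_far = 28
Position 6 (value -1): max_ending_here = 27, max_so_far = 28
Position 7 (value -14): max_ending_here = 13, max_so_far = 28
Position 8 (value 5): max_ending_here = 18, max_so_far = 28
Position 9 (value 6): max_ending_here = 24, max_so_far = 28

Maximum subarray: [13, 15]
Maximum sum: 28

The maximum subarray is [13, 15] with sum 28. This subarray runs from index 4 to index 5.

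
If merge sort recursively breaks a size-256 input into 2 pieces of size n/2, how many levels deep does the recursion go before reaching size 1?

For divide and conquer with division factor 2:

Problem sizes at each level:
Level 0: 256
Level 1: 128
Level 2: 64
Level 3: 32
Level 4: 16
Level 5: 8
Level 6: 4
Level 7: 2
Level 8: 1

The root is level 0 and the size-1 base case is level 8 (the tree spans levels 0 through 8, i.e. 9 levels counting the root), so the depth is the number of divisions: log_2(256) = 8

The recursion tree depth is log_2(256) = 8. At each level, the problem size is divided by 2, so it takes 8 divisions to reduce to a base case of size 1. The algorithm makes 2 recursive calls at each level.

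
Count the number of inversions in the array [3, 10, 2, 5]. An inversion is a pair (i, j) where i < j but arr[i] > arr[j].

Finding inversions in [3, 10, 2, 5]:

(0, 2): arr[0]=3 > arr[2]=2
(1, 2): arr[1]=10 > arr[2]=2
(1, 3): arr[1]=10 > arr[3]=5

Total inversions: 3

The array has 3 inversion(s): (0,2), (1,2), (1,3). Each pair (i,j) satisfies i < j and arr[i] > arr[j].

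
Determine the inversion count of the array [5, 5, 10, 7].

Finding inversions in [5, 5, 10, 7]:

(2, 3): arr[2]=10 > arr[3]=7

Total inversions: 1

The array has 1 inversion(s): (2,3). Each pair (i,j) satisfies i < j and arr[i] > arr[j].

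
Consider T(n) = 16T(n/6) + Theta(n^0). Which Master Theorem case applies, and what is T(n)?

Master Theorem for T(n) = 16T(n/6) + O(n^0):

a = 16, b = 6, c = 0
log_b(a) = log_6(16) = 1.5474

Case 1: c = 0 < log_6(16) = 1.5474
T(n) = O(n^(log_6 16))

For T(n) = 16T(n/6) + O(n^0): log_6(16) = 1.5474. This is Case 1 of the Master Theorem (c < log_b(a), work dominated by leaves), giving O(n^(log_6 16)).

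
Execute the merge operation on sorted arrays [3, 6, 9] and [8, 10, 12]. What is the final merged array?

Merging process:

Compare 3 vs 8: take 3 from left. Merged: [3]
Compare 6 vs 8: take 6 from left. Merged: [3, 6]
Compare 9 vs 8: take 8 from right. Merged: [3, 6, 8]
Compare 9 vs 10: take 9 from left. Merged: [3, 6, 8, 9]
Append remaining from right: [10, 12]. Merged: [3, 6, 8, 9, 10, 12]

Final merged array: [3, 6, 8, 9, 10, 12]
Total comparisons: 4

The merged array is [3, 6, 8, 9, 10, 12], requiring 4 comparisons. The merge step runs in O(n) time where n is the total number of elements.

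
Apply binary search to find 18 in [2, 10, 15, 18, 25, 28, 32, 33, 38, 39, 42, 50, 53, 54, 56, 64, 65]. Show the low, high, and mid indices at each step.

Binary search for 18 in [2, 10, 15, 18, 25, 28, 32, 33, 38, 39, 42, 50, 53, 54, 56, 64, 65]:

lo=0, hi=16, mid=8, arr[mid]=38 -> 38 > 18, search left half
lo=0, hi=7, mid=3, arr[mid]=18 -> Found target at index 3!

Binary search finds 18 at index 3 after 2 comparisons. The search repeatedly halves the search space by comparing with the middle element.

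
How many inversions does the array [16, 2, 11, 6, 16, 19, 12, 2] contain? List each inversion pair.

Finding inversions in [16, 2, 11, 6, 16, 19, 12, 2]:

(0, 1): arr[0]=16 > arr[1]=2
(0, 2): arr[0]=16 > arr[2]=11
(0, 3): arr[0]=16 > arr[3]=6
(0, 6): arr[0]=16 > arr[6]=12
(0, 7): arr[0]=16 > arr[7]=2
(2, 3): arr[2]=11 > arr[3]=6
(2, 7): arr[2]=11 > arr[7]=2
(3, 7): arr[3]=6 > arr[7]=2
(4, 6): arr[4]=16 > arr[6]=12
(4, 7): arr[4]=16 > arr[7]=2
(5, 6): arr[5]=19 > arr[6]=12
(5, 7): arr[5]=19 > arr[7]=2
(6, 7): arr[6]=12 > arr[7]=2

Total inversions: 13

The array has 13 inversion(s): (0,1), (0,2), (0,3), (0,6), (0,7), (2,3), (2,7), (3,7), (4,6), (4,7), (5,6), (5,7), (6,7). Each pair (i,j) satisfies i < j and arr[i] > arr[j].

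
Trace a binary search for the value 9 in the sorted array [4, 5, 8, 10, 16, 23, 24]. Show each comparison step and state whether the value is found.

Binary search for 9 in [4, 5, 8, 10, 16, 23, 24]:

lo=0, hi=6, mid=3, arr[mid]=10 -> 10 > 9, search left half
lo=0, hi=2, mid=1, arr[mid]=5 -> 5 < 9, search right half
lo=2, hi=2, mid=2, arr[mid]=8 -> 8 < 9, search right half
lo=3 > hi=2, target 9 not found

Binary search determines that 9 is not in the array after 3 comparisons. The search space was exhausted without finding the target.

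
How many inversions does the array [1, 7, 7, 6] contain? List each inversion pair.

Finding inversions in [1, 7, 7, 6]:

(1, 3): arr[1]=7 > arr[3]=6
(2, 3): arr[2]=7 > arr[3]=6

Total inversions: 2

The array has 2 inversion(s): (1,3), (2,3). Each pair (i,j) satisfies i < j and arr[i] > arr[j].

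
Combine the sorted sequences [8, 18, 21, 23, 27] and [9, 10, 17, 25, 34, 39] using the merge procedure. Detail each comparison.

Merging process:

Compare 8 vs 9: take 8 from left. Merged: [8]
Compare 18 vs 9: take 9 from right. Merged: [8, 9]
Compare 18 vs 10: take 10 from right. Merged: [8, 9, 10]
Compare 18 vs 17: take 17 from right. Merged: [8, 9, 10, 17]
Compare 18 vs 25: take 18 from left. Merged: [8, 9, 10, 17, 18]
Compare 21 vs 25: take 21 from left. Merged: [8, 9, 10, 17, 18, 21]
Compare 23 vs 25: take 23 from left. Merged: [8, 9, 10, 17, 18, 21, 23]
Compare 27 vs 25: take 25 from right. Merged: [8, 9, 10, 17, 18, 21, 23, 25]
Compare 27 vs 34: take 27 from left. Merged: [8, 9, 10, 17, 18, 21, 23, 25, 27]
Append remaining from right: [34, 39]. Merged: [8, 9, 10, 17, 18, 21, 23, 25, 27, 34, 39]

Final merged array: [8, 9, 10, 17, 18, 21, 23, 25, 27, 34, 39]
Total comparisons: 9

The merged array is [8, 9, 10, 17, 18, 21, 23, 25, 27, 34, 39], requiring 9 comparisons. The merge step runs in O(n) time where n is the total number of elements.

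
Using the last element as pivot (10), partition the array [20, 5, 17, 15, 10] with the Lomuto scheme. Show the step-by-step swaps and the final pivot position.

Lomuto partition with pivot = 10:

Initial array: [20, 5, 17, 15, 10]

arr[0]=20 > 10: no swap
arr[1]=5 <= 10: swap with position 0, array becomes [5, 20, 17, 15, 10]
arr[2]=17 > 10: no swap
arr[3]=15 > 10: no swap

Place pivot at position 1: [5, 10, 17, 15, 20]
Pivot position: 1

After partitioning with pivot 10, the array becomes [5, 10, 17, 15, 20]. The pivot is placed at index 1. All elements to the left of the pivot are <= 10, and all elements to the right are > 10.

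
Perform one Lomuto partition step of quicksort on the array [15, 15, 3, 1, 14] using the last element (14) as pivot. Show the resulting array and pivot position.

Lomuto partition with pivot = 14:

Initial array: [15, 15, 3, 1, 14]

arr[0]=15 > 14: no swap
arr[1]=15 > 14: no swap
arr[2]=3 <= 14: swap with position 0, array becomes [3, 15, 15, 1, 14]
arr[3]=1 <= 14: swap with position 1, array becomes [3, 1, 15, 15, 14]

Place pivot at position 2: [3, 1, 14, 15, 15]
Pivot position: 2

After partitioning with pivot 14, the array becomes [3, 1, 14, 15, 15]. The pivot is placed at index 2. All elements to the left of the pivot are <= 14, and all elements to the right are > 14.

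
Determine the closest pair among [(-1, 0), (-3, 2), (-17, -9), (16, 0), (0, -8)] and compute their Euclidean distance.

Computing all pairwise distances among 5 points:

d((-1, 0), (-3, 2)) = 2.8284 <-- minimum
d((-1, 0), (-17, -9)) = 18.3576
d((-1, 0), (16, 0)) = 17.0
d((-1, 0), (0, -8)) = 8.0623
d((-3, 2), (-17, -9)) = 17.8045
d((-3, 2), (16, 0)) = 19.105
d((-3, 2), (0, -8)) = 10.4403
d((-17, -9), (16, 0)) = 34.2053
d((-17, -9), (0, -8)) = 17.0294
d((16, 0), (0, -8)) = 17.8885

Closest pair: (-1, 0) and (-3, 2) with distance 2.8284

The closest pair is (-1, 0) and (-3, 2) with Euclidean distance 2.8284. For 5 points, brute-force pairwise comparison is shown above. For large n, the divide-and-conquer algorithm (sort by x, recurse on halves, check the dividing strip) achieves O(n log n).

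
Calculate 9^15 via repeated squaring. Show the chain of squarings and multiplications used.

Computing 9^15 by squaring (build up from 9^1; each line after the first costs one multiplication):

9^1 = 9
9^2 = (9^1)^2 = 9^2 = 81
9^3 = 9 * 9^2 = 9 * 81 = 729
9^6 = (9^3)^2 = 729^2 = 531441
9^7 = 9 * 9^6 = 9 * 531441 = 4782969
9^14 = (9^7)^2 = 4782969^2 = 22876792454961
9^15 = 9 * 9^14 = 9 * 22876792454961 = 205891132094649

Result: 205891132094649
Multiplications needed: 6 (6 lines after 9^1)

9^15 = 205891132094649. Using exponentiation by squaring, this requires 6 multiplications. The key idea: if the exponent is even, square the half-power; if odd, multiply by the base once.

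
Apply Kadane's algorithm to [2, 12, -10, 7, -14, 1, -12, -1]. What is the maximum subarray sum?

Using Kadane's algorithm on [2, 12, -10, 7, -14, 1, -12, -1]:

Scanning through the array:
Position 1 (value 12): max_ending_here = 14, max_so_far = 14
Position 2 (value -10): max_ending_here = 4, max_so_far = 14
Position 3 (value 7): max_ending_here = 11, max_so_far = 14
Position 4 (value -14): max_ending_here = -3, max_so_far = 14
Position 5 (value 1): max_ending_here = 1, max_so_far = 14
Position 6 (value -12): max_ending_here = -11, max_so_far = 14
Position 7 (value -1): max_ending_here = -1, max_so_far = 14

Maximum subarray: [2, 12]
Maximum sum: 14

The maximum subarray is [2, 12] with sum 14. This subarray runs from index 0 to index 1.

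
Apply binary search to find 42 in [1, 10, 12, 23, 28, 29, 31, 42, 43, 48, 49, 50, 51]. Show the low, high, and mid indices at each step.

Binary search for 42 in [1, 10, 12, 23, 28, 29, 31, 42, 43, 48, 49, 50, 51]:

lo=0, hi=12, mid=6, arr[mid]=31 -> 31 < 42, search right half
lo=7, hi=12, mid=9, arr[mid]=48 -> 48 > 42, search left half
lo=7, hi=8, mid=7, arr[mid]=42 -> Found target at index 7!

Binary search finds 42 at index 7 after 3 comparisons. The search repeatedly halves the search space by comparing with the middle element.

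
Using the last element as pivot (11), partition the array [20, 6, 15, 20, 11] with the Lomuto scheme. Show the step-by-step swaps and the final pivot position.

Lomuto partition with pivot = 11:

Initial array: [20, 6, 15, 20, 11]

arr[0]=20 > 11: no swap
arr[1]=6 <= 11: swap with position 0, array becomes [6, 20, 15, 20, 11]
arr[2]=15 > 11: no swap
arr[3]=20 > 11: no swap

Place pivot at position 1: [6, 11, 15, 20, 20]
Pivot position: 1

After partitioning with pivot 11, the array becomes [6, 11, 15, 20, 20]. The pivot is placed at index 1. All elements to the left of the pivot are <= 11, and all elements to the right are > 11.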